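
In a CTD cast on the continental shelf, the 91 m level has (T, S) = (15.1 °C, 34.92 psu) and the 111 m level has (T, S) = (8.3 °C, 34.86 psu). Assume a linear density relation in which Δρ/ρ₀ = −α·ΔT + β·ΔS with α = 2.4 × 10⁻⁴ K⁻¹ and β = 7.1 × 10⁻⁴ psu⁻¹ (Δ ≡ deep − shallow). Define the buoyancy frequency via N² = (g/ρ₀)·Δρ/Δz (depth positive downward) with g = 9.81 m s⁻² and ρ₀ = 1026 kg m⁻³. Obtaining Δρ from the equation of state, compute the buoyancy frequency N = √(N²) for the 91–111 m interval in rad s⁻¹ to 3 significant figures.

0.0279 rad s⁻¹

ΔT = -6.8 K, ΔS = -0.06 psu (deep − shallow).
Δρ/ρ₀ = −αΔT + βΔS = 1.632 × 10⁻³ − 4.26 × 10⁻⁵ = 1.5894 × 10⁻³, so Δρ ≈ 1.631 kg m⁻³.
N² = (g/ρ₀)·Δρ/Δz = g·(Δρ/ρ₀)/Δz = 9.81 × 1.5894 × 10⁻³ / 20 = 7.7960 × 10⁻⁴ s⁻².
N = √(7.7960 × 10⁻⁴) = 0.027921 rad s⁻¹ ≈ 0.0279 rad s⁻¹.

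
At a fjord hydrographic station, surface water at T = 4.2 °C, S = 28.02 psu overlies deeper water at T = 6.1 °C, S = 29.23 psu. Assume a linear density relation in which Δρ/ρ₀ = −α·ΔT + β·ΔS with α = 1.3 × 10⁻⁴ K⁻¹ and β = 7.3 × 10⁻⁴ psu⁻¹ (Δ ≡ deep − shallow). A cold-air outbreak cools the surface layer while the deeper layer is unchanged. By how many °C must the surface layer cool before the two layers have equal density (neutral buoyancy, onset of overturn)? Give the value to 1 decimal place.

Neutral buoyancy requires Δρ = 0, i.e. −α(T_deep − T_surf′) + β(S_deep − S_surf) = 0.
T_surf′ = T_deep − (β/α)·ΔS = 6.1 − (7.3 × 10⁻⁴/1.3 × 10⁻⁴)·(+1.21) = -0.695 °C.
Cooling required: 4.2 − (-0.695) = 4.895 °C.

4.9 °C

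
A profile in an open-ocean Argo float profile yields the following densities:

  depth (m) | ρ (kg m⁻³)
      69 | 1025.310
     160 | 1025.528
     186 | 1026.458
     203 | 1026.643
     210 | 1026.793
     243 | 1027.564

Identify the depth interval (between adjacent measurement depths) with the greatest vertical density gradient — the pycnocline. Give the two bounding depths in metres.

Compute the density gradient over each adjacent pair:
  69–160 m: Δρ/Δz = 0.218/91 = 2.4 × 10⁻³ kg m⁻⁴
  160–186 m: Δρ/Δz = 0.930/26 = 0.036 kg m⁻⁴
  186–203 m: Δρ/Δz = 0.185/17 = 0.011 kg m⁻⁴
  203–210 m: Δρ/Δz = 0.150/7 = 0.021 kg m⁻⁴
  210–243 m: Δρ/Δz = 0.771/33 = 0.023 kg m⁻⁴
The largest gradient is in the 160–186 m interval — the pycnocline.

160–186 m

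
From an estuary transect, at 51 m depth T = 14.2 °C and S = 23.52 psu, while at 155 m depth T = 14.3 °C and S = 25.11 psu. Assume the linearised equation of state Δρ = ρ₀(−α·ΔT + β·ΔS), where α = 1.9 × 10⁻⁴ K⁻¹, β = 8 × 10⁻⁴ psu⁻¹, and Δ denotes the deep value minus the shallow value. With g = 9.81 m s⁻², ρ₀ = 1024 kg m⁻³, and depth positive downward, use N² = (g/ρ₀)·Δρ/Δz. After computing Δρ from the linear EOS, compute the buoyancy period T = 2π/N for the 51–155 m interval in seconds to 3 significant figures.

ΔT = +0.1 K, ΔS = +1.59 psu (deep − shallow).
Δρ/ρ₀ = −αΔT + βΔS = -1.90 × 10⁻⁵ + 1.272 × 10⁻³ = 1.253 × 10⁻³, so Δρ ≈ 1.283 kg m⁻³.
N² = (g/ρ₀)·Δρ/Δz = g·(Δρ/ρ₀)/Δz = 9.81 × 1.253 × 10⁻³ / 104 = 1.1819 × 10⁻⁴ s⁻².
N = √(1.1819 × 10⁻⁴) = 0.010872 rad s⁻¹ → T = 2π/N = 577.92 s ≈ 578 s.

578 s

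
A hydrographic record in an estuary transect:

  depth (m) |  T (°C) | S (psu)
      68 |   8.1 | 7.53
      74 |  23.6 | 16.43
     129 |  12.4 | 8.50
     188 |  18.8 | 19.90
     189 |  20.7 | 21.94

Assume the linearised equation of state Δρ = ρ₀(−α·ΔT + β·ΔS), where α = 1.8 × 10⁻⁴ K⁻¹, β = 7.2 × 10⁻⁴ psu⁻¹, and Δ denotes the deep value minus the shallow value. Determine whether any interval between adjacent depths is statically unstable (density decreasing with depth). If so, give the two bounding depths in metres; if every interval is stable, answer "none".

Evaluate Δρ/ρ₀ = −αΔT + βΔS across each adjacent pair:
  68–74 m: −αΔT+βΔS = −(1.8 × 10⁻⁴)(+15.5)+(7.2 × 10⁻⁴)(+8.90) = 3.6 × 10⁻³ → stable
  74–129 m: −αΔT+βΔS = −(1.8 × 10⁻⁴)(-11.2)+(7.2 × 10⁻⁴)(-7.93) = -3.7 × 10⁻³ → UNSTABLE
  129–188 m: −αΔT+βΔS = −(1.8 × 10⁻⁴)(+6.4)+(7.2 × 10⁻⁴)(+11.40) = 7.1 × 10⁻³ → stable
  188–189 m: −αΔT+βΔS = −(1.8 × 10⁻⁴)(+1.9)+(7.2 × 10⁻⁴)(+2.04) = 1.1 × 10⁻³ → stable
The 74–129 m interval has Δρ < 0: lighter water underlies denser water.

74–129 m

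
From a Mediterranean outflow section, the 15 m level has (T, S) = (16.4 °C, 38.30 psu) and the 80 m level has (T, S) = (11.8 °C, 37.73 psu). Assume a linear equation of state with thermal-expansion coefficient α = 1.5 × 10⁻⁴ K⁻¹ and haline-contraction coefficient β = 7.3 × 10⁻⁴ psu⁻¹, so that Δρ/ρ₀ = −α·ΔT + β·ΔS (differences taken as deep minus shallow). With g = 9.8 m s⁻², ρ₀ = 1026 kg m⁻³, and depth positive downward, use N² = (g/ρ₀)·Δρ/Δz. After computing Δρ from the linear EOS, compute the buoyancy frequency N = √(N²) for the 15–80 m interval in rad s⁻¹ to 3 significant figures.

6.43 × 10⁻³ rad s⁻¹

ΔT = -4.6 K, ΔS = -0.57 psu (deep − shallow).
Δρ/ρ₀ = −αΔT + βΔS = 6.90 × 10⁻⁴ − 4.161 × 10⁻⁴ = 2.739 × 10⁻⁴, so Δρ ≈ 0.2810 kg m⁻³.
N² = (g/ρ₀)·Δρ/Δz = g·(Δρ/ρ₀)/Δz = 9.8 × 2.739 × 10⁻⁴ / 65 = 4.1296 × 10⁻⁵ s⁻².
N = √(4.1296 × 10⁻⁵) = 6.4262 × 10⁻³ rad s⁻¹ ≈ 6.43 × 10⁻³ rad s⁻¹.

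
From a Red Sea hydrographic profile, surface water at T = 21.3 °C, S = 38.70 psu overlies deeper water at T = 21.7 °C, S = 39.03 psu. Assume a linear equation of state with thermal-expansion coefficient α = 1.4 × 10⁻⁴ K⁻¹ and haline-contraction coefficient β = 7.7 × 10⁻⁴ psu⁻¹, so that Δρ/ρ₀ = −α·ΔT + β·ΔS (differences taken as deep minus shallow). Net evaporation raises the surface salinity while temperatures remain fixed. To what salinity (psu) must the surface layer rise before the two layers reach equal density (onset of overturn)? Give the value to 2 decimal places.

Neutral buoyancy requires −α(T_deep − T_surf) + β(S_deep − S_surf′) = 0.
S_surf′ = S_deep − (α/β)·ΔT = 39.03 − (1.4 × 10⁻⁴/7.7 × 10⁻⁴)·(+0.4) = 38.9573 psu.
Increase required: 38.9573 − 38.70 = 0.2573 psu.

38.96 psu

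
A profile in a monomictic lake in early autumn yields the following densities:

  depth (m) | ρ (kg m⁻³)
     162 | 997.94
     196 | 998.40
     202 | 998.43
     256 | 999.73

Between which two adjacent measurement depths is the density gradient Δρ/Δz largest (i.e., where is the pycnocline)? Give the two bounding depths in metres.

Compute the density gradient over each adjacent pair:
  162–196 m: Δρ/Δz = 0.46/34 = 0.014 kg m⁻⁴
  196–202 m: Δρ/Δz = 0.03/6 = 5.0 × 10⁻³ kg m⁻⁴
  202–256 m: Δρ/Δz = 1.30/54 = 0.024 kg m⁻⁴
The largest gradient is in the 202–256 m interval — the pycnocline.

202–256 m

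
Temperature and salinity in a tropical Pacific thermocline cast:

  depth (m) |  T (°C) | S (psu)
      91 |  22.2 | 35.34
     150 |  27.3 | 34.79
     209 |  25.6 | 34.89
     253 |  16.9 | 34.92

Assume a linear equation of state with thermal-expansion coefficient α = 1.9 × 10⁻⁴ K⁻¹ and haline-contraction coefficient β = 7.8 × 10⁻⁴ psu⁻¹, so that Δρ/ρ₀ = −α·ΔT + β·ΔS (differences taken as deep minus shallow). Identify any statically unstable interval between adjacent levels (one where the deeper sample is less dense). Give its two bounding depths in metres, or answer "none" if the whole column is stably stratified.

91–150 m

Evaluate Δρ/ρ₀ = −αΔT + βΔS across each adjacent pair:
  91–150 m: −αΔT+βΔS = −(1.9 × 10⁻⁴)(+5.1)+(7.8 × 10⁻⁴)(-0.55) = -1.4 × 10⁻³ → UNSTABLE
  150–209 m: −αΔT+βΔS = −(1.9 × 10⁻⁴)(-1.7)+(7.8 × 10⁻⁴)(+0.10) = 4.0 × 10⁻⁴ → stable
  209–253 m: −αΔT+βΔS = −(1.9 × 10⁻⁴)(-8.7)+(7.8 × 10⁻⁴)(+0.03) = 1.7 × 10⁻³ → stable
The 91–150 m interval has Δρ < 0: lighter water underlies denser water.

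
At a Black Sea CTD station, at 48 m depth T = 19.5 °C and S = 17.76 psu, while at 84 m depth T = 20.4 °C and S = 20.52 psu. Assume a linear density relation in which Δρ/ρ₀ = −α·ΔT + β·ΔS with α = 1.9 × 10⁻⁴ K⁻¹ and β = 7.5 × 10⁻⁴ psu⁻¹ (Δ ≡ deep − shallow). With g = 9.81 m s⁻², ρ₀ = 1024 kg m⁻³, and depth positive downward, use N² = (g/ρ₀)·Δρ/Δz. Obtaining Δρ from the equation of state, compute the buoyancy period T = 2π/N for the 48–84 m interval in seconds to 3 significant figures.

276 s

ΔT = +0.9 K, ΔS = +2.76 psu (deep − shallow).
Δρ/ρ₀ = −αΔT + βΔS = -1.71 × 10⁻⁴ + 2.07 × 10⁻³ = 1.899 × 10⁻³, so Δρ ≈ 1.945 kg m⁻³.
N² = (g/ρ₀)·Δρ/Δz = g·(Δρ/ρ₀)/Δz = 9.81 × 1.899 × 10⁻³ / 36 = 5.1748 × 10⁻⁴ s⁻².
N = √(5.1748 × 10⁻⁴) = 0.022748 rad s⁻¹ → T = 2π/N = 276.21 s ≈ 276 s.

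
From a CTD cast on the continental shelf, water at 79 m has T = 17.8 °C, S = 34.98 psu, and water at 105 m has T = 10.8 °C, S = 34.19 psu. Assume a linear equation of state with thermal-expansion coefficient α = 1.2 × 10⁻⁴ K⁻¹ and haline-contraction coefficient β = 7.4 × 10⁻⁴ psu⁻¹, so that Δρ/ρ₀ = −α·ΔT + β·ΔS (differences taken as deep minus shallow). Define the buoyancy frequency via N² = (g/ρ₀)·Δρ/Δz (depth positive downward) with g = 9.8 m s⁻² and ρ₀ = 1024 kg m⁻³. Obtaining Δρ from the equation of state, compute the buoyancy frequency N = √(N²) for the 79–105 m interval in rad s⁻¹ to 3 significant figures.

ΔT = -7.0 K, ΔS = -0.79 psu (deep − shallow).
Δρ/ρ₀ = −αΔT + βΔS = 8.40 × 10⁻⁴ − 5.846 × 10⁻⁴ = 2.554 × 10⁻⁴, so Δρ ≈ 0.2615 kg m⁻³.
N² = (g/ρ₀)·Δρ/Δz = g·(Δρ/ρ₀)/Δz = 9.8 × 2.554 × 10⁻⁴ / 26 = 9.6266 × 10⁻⁵ s⁻².
N = √(9.6266 × 10⁻⁵) = 9.8115 × 10⁻³ rad s⁻¹ ≈ 9.81 × 10⁻³ rad s⁻¹.

9.81 × 10⁻³ rad s⁻¹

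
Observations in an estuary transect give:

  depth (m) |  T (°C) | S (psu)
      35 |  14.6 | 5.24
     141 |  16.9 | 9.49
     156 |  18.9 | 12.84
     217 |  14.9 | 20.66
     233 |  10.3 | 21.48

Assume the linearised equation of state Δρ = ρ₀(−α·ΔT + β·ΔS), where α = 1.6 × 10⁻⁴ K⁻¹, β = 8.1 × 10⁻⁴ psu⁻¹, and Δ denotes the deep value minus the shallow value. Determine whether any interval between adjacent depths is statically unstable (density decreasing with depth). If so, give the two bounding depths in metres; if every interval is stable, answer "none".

none

Evaluate Δρ/ρ₀ = −αΔT + βΔS across each adjacent pair:
  35–141 m: −αΔT+βΔS = −(1.6 × 10⁻⁴)(+2.3)+(8.1 × 10⁻⁴)(+4.25) = 3.1 × 10⁻³ → stable
  141–156 m: −αΔT+βΔS = −(1.6 × 10⁻⁴)(+2.0)+(8.1 × 10⁻⁴)(+3.35) = 2.4 × 10⁻³ → stable
  156–217 m: −αΔT+βΔS = −(1.6 × 10⁻⁴)(-4.0)+(8.1 × 10⁻⁴)(+7.82) = 7.0 × 10⁻³ → stable
  217–233 m: −αΔT+βΔS = −(1.6 × 10⁻⁴)(-4.6)+(8.1 × 10⁻⁴)(+0.82) = 1.4 × 10⁻³ → stable
Every interval has Δρ > 0: the column is stably stratified throughout.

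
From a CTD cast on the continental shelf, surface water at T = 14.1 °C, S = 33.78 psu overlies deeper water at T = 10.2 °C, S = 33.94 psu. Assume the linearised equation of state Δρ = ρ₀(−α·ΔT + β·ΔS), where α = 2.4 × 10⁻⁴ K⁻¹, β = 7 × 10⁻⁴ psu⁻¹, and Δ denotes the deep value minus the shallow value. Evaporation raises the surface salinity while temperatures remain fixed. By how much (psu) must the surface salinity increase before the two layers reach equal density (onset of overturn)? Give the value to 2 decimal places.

Neutral buoyancy requires −α(T_deep − T_surf) + β(S_deep − S_surf′) = 0.
S_surf′ = S_deep − (α/β)·ΔT = 33.94 − (2.4 × 10⁻⁴/7 × 10⁻⁴)·(-3.9) = 35.2771 psu.
Increase required: 35.2771 − 33.78 = 1.4971 psu.

1.50 psu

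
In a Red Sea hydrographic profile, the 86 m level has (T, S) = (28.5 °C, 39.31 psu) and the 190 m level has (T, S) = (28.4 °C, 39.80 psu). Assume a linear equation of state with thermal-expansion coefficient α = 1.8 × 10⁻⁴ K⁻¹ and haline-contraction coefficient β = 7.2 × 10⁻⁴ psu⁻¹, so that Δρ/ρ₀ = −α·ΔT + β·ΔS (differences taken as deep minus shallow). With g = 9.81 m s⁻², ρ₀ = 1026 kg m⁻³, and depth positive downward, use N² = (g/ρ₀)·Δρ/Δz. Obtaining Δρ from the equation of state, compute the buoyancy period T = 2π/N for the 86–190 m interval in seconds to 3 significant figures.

1.06 × 10³ s

ΔT = -0.1 K, ΔS = +0.49 psu (deep − shallow).
Δρ/ρ₀ = −αΔT + βΔS = 1.80 × 10⁻⁵ + 3.528 × 10⁻⁴ = 3.708 × 10⁻⁴, so Δρ ≈ 0.3804 kg m⁻³.
N² = (g/ρ₀)·Δρ/Δz = g·(Δρ/ρ₀)/Δz = 9.81 × 3.708 × 10⁻⁴ / 104 = 3.4976 × 10⁻⁵ s⁻².
N = √(3.4976 × 10⁻⁵) = 5.9141 × 10⁻³ rad s⁻¹ → T = 2π/N = 1.0624 × 10³ s ≈ 1.06 × 10³ s.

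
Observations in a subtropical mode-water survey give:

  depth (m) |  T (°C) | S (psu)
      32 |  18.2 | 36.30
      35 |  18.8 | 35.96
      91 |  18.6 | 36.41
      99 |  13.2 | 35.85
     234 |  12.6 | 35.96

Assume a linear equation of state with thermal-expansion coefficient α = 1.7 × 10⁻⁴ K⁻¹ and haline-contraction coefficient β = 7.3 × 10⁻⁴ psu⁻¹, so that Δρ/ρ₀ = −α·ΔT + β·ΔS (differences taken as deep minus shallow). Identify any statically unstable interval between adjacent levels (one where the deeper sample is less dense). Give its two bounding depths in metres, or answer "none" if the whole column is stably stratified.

32–35 m

Evaluate Δρ/ρ₀ = −αΔT + βΔS across each adjacent pair:
  32–35 m: −αΔT+βΔS = −(1.7 × 10⁻⁴)(+0.6)+(7.3 × 10⁻⁴)(-0.34) = -3.5 × 10⁻⁴ → UNSTABLE
  35–91 m: −αΔT+βΔS = −(1.7 × 10⁻⁴)(-0.2)+(7.3 × 10⁻⁴)(+0.45) = 3.6 × 10⁻⁴ → stable
  91–99 m: −αΔT+βΔS = −(1.7 × 10⁻⁴)(-5.4)+(7.3 × 10⁻⁴)(-0.56) = 5.1 × 10⁻⁴ → stable
  99–234 m: −αΔT+βΔS = −(1.7 × 10⁻⁴)(-0.6)+(7.3 × 10⁻⁴)(+0.11) = 1.8 × 10⁻⁴ → stable
The 32–35 m interval has Δρ < 0: lighter water underlies denser water.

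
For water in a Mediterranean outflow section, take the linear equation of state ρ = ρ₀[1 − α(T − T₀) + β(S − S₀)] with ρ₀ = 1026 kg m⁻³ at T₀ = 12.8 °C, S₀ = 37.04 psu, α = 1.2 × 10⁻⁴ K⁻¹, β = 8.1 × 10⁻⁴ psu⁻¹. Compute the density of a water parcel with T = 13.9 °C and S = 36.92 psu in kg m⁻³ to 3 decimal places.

1025.765 kg m⁻³

T − T₀ = +1.1 K, S − S₀ = -0.12 psu.
Bracket = 1 − α·(+1.1) + β·(-0.12) = 1 + (-2.292 × 10⁻⁴) = 0.9997708.
ρ = 1026 × 0.9997708 = 1025.765 kg m⁻³.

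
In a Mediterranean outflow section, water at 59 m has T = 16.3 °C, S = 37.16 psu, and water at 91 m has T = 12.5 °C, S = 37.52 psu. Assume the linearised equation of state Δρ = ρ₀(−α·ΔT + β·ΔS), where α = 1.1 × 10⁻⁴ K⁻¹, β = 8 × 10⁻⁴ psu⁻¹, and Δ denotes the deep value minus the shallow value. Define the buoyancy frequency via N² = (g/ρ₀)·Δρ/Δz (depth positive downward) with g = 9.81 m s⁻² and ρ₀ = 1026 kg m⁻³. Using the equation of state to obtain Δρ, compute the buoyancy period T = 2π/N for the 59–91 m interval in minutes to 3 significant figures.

7.12 min

ΔT = -3.8 K, ΔS = +0.36 psu (deep − shallow).
Δρ/ρ₀ = −αΔT + βΔS = 4.18 × 10⁻⁴ + 2.88 × 10⁻⁴ = 7.06 × 10⁻⁴, so Δρ ≈ 0.7244 kg m⁻³.
N² = (g/ρ₀)·Δρ/Δz = g·(Δρ/ρ₀)/Δz = 9.81 × 7.06 × 10⁻⁴ / 32 = 2.1643 × 10⁻⁴ s⁻².
N = √(2.1643 × 10⁻⁴) = 0.014712 rad s⁻¹ → T = 2π/N = 427.08 s = 7.1180 min ≈ 7.12 min.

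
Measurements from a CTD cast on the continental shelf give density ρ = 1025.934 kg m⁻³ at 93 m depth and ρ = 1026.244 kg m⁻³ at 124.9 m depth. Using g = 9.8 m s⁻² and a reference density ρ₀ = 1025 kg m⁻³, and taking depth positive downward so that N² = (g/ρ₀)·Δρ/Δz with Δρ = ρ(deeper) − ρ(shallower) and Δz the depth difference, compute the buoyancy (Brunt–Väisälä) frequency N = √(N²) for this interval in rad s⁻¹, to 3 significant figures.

Δρ = 1026.244 − 1025.934 = 0.310 kg m⁻³ over Δz = 124.9 − 93 = 31.9 m.
N² = (9.8/1025) × (0.310/31.9) = 9.2912 × 10⁻⁵ s⁻².
N = √(9.2912 × 10⁻⁵) = 9.6391 × 10⁻³ rad s⁻¹ ≈ 9.64 × 10⁻³ rad s⁻¹.
N² > 0, so the interval is statically stable.

9.64 × 10⁻³ rad s⁻¹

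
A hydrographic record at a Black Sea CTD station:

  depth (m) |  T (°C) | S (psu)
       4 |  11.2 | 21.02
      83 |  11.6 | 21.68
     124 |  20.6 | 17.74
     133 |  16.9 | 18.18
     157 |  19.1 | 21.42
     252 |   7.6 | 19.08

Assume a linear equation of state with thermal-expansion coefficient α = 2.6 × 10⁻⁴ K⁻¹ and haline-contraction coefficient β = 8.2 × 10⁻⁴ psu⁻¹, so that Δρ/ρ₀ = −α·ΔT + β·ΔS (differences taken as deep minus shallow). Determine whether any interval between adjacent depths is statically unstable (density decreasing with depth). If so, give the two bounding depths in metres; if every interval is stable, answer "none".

Evaluate Δρ/ρ₀ = −αΔT + βΔS across each adjacent pair:
  4–83 m: −αΔT+βΔS = −(2.6 × 10⁻⁴)(+0.4)+(8.2 × 10⁻⁴)(+0.66) = 4.4 × 10⁻⁴ → stable
  83–124 m: −αΔT+βΔS = −(2.6 × 10⁻⁴)(+9.0)+(8.2 × 10⁻⁴)(-3.94) = -5.6 × 10⁻³ → UNSTABLE
  124–133 m: −αΔT+βΔS = −(2.6 × 10⁻⁴)(-3.7)+(8.2 × 10⁻⁴)(+0.44) = 1.3 × 10⁻³ → stable
  133–157 m: −αΔT+βΔS = −(2.6 × 10⁻⁴)(+2.2)+(8.2 × 10⁻⁴)(+3.24) = 2.1 × 10⁻³ → stable
  157–252 m: −αΔT+βΔS = −(2.6 × 10⁻⁴)(-11.5)+(8.2 × 10⁻⁴)(-2.34) = 1.1 × 10⁻³ → stable
The 83–124 m interval has Δρ < 0: lighter water underlies denser water.

83–124 m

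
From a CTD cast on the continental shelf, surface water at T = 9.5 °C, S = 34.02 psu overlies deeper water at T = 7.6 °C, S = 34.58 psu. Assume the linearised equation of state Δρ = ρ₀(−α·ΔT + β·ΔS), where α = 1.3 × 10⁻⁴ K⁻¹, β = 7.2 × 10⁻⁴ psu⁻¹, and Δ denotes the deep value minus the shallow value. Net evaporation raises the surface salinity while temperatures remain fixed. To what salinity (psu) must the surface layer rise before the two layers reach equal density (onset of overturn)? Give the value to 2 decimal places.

34.92 psu

Neutral buoyancy requires −α(T_deep − T_surf) + β(S_deep − S_surf′) = 0.
S_surf′ = S_deep − (α/β)·ΔT = 34.58 − (1.3 × 10⁻⁴/7.2 × 10⁻⁴)·(-1.9) = 34.9231 psu.
Increase required: 34.9231 − 34.02 = 0.9031 psu.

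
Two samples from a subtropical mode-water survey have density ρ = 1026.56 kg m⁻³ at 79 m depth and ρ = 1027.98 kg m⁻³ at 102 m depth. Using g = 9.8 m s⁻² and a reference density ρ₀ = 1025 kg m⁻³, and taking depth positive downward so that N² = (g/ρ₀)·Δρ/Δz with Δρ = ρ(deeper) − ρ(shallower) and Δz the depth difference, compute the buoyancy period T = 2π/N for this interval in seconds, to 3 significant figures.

259 s

Δρ = 1027.98 − 1026.56 = 1.42 kg m⁻³ over Δz = 102 − 79 = 23 m.
N² = (9.8/1025) × (1.42/23) = 5.9029 × 10⁻⁴ s⁻².
N = √(5.9029 × 10⁻⁴) = 0.024296 rad s⁻¹, so T = 2π/N = 258.61 s ≈ 259 s.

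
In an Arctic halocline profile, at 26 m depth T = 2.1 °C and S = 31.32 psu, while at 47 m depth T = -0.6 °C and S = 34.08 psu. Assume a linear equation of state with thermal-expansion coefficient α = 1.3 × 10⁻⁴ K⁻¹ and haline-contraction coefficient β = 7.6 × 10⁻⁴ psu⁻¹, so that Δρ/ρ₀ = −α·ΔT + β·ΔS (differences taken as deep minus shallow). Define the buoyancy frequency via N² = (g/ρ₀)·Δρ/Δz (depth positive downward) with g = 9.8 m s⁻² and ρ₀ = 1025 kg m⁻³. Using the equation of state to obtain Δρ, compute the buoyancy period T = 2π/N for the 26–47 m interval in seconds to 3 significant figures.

186 s

ΔT = -2.7 K, ΔS = +2.76 psu (deep − shallow).
Δρ/ρ₀ = −αΔT + βΔS = 3.51 × 10⁻⁴ + 2.0976 × 10⁻³ = 2.4486 × 10⁻³, so Δρ ≈ 2.510 kg m⁻³.
N² = (g/ρ₀)·Δρ/Δz = g·(Δρ/ρ₀)/Δz = 9.8 × 2.4486 × 10⁻³ / 21 = 1.1427 × 10⁻³ s⁻².
N = √(1.1427 × 10⁻³) = 0.033804 rad s⁻¹ → T = 2π/N = 185.87 s ≈ 186 s.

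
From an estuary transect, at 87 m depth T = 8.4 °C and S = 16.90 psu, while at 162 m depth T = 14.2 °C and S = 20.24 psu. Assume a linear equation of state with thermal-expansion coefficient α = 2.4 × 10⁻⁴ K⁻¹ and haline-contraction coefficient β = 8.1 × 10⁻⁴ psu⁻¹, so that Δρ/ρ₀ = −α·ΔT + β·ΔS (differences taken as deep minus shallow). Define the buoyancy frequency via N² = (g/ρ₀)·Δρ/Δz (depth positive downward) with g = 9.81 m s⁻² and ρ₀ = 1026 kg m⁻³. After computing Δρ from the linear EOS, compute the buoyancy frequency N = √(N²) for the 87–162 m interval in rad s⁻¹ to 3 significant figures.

ΔT = +5.8 K, ΔS = +3.34 psu (deep − shallow).
Δρ/ρ₀ = −αΔT + βΔS = -1.392 × 10⁻³ + 2.7054 × 10⁻³ = 1.3134 × 10⁻³, so Δρ ≈ 1.348 kg m⁻³.
N² = (g/ρ₀)·Δρ/Δz = g·(Δρ/ρ₀)/Δz = 9.81 × 1.3134 × 10⁻³ / 75 = 1.7179 × 10⁻⁴ s⁻².
N = √(1.7179 × 10⁻⁴) = 0.013107 rad s⁻¹ ≈ 0.0131 rad s⁻¹.

0.0131 rad s⁻¹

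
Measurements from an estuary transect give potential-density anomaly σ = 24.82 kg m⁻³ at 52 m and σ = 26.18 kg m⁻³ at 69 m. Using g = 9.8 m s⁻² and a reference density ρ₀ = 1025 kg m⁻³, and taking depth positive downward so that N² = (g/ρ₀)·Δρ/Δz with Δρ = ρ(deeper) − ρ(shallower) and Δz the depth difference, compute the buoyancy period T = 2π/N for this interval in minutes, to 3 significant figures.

3.79 min

Δρ = 1026.18 − 1024.82 = 1.36 kg m⁻³ over Δz = 69 − 52 = 17 m.
N² = (9.8/1025) × (1.36/17) = 7.6488 × 10⁻⁴ s⁻².
N = √(7.6488 × 10⁻⁴) = 0.027656 rad s⁻¹, so T = 2π/N = 227.19 s = 3.7865 min ≈ 3.79 min.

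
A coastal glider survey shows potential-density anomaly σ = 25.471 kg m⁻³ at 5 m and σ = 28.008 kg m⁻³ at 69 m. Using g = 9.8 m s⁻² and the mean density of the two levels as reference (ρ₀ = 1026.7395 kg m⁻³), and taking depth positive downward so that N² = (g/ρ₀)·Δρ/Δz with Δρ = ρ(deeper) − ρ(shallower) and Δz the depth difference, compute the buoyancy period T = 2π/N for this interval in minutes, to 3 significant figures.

Δρ = 1028.008 − 1025.471 = 2.537 kg m⁻³ over Δz = 69 − 5 = 64 m.
N² = (9.8/1026.7395) × (2.537/64) = 3.7836 × 10⁻⁴ s⁻².
N = √(3.7836 × 10⁻⁴) = 0.019451 rad s⁻¹, so T = 2π/N = 323.03 s = 5.3838 min ≈ 5.38 min.

5.38 min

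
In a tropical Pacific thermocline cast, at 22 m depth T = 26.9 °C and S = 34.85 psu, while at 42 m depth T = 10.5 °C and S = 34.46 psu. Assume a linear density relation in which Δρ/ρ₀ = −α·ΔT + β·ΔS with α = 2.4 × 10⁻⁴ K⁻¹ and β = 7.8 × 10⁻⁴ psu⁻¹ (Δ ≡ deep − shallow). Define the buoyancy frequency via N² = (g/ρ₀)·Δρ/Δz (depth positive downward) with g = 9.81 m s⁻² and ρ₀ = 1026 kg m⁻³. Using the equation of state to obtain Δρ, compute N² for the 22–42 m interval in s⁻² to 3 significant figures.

1.78 × 10⁻³ s⁻²

ΔT = -16.4 K, ΔS = -0.39 psu (deep − shallow).
Δρ/ρ₀ = −αΔT + βΔS = 3.936 × 10⁻³ − 3.042 × 10⁻⁴ = 3.6318 × 10⁻³, so Δρ ≈ 3.726 kg m⁻³.
N² = (g/ρ₀)·Δρ/Δz = g·(Δρ/ρ₀)/Δz = 9.81 × 3.6318 × 10⁻³ / 20 = 1.7814 × 10⁻³ s⁻² ≈ 1.78 × 10⁻³ s⁻².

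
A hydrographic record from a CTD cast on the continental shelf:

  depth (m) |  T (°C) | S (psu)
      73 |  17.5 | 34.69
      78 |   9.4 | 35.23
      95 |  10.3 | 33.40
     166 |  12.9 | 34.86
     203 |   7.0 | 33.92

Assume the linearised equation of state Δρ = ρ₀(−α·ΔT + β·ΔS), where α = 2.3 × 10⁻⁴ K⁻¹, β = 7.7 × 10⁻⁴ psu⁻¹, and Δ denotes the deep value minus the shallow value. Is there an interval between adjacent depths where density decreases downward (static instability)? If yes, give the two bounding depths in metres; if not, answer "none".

Evaluate Δρ/ρ₀ = −αΔT + βΔS across each adjacent pair:
  73–78 m: −αΔT+βΔS = −(2.3 × 10⁻⁴)(-8.1)+(7.7 × 10⁻⁴)(+0.54) = 2.3 × 10⁻³ → stable
  78–95 m: −αΔT+βΔS = −(2.3 × 10⁻⁴)(+0.9)+(7.7 × 10⁻⁴)(-1.83) = -1.6 × 10⁻³ → UNSTABLE
  95–166 m: −αΔT+βΔS = −(2.3 × 10⁻⁴)(+2.6)+(7.7 × 10⁻⁴)(+1.46) = 5.3 × 10⁻⁴ → stable
  166–203 m: −αΔT+βΔS = −(2.3 × 10⁻⁴)(-5.9)+(7.7 × 10⁻⁴)(-0.94) = 6.3 × 10⁻⁴ → stable
The 78–95 m interval has Δρ < 0: lighter water underlies denser water.

78–95 m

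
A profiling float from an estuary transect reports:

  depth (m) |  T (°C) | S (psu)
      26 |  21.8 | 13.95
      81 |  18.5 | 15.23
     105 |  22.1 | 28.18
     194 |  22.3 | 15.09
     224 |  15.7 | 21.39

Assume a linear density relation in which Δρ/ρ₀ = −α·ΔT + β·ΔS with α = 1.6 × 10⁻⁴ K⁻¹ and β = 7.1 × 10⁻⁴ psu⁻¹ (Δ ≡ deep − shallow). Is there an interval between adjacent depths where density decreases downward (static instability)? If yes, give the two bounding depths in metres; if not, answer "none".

Evaluate Δρ/ρ₀ = −αΔT + βΔS across each adjacent pair:
  26–81 m: −αΔT+βΔS = −(1.6 × 10⁻⁴)(-3.3)+(7.1 × 10⁻⁴)(+1.28) = 1.4 × 10⁻³ → stable
  81–105 m: −αΔT+βΔS = −(1.6 × 10⁻⁴)(+3.6)+(7.1 × 10⁻⁴)(+12.95) = 8.6 × 10⁻³ → stable
  105–194 m: −αΔT+βΔS = −(1.6 × 10⁻⁴)(+0.2)+(7.1 × 10⁻⁴)(-13.09) = -9.3 × 10⁻³ → UNSTABLE
  194–224 m: −αΔT+βΔS = −(1.6 × 10⁻⁴)(-6.6)+(7.1 × 10⁻⁴)(+6.30) = 5.5 × 10⁻³ → stable
The 105–194 m interval has Δρ < 0: lighter water underlies denser water.

105–194 m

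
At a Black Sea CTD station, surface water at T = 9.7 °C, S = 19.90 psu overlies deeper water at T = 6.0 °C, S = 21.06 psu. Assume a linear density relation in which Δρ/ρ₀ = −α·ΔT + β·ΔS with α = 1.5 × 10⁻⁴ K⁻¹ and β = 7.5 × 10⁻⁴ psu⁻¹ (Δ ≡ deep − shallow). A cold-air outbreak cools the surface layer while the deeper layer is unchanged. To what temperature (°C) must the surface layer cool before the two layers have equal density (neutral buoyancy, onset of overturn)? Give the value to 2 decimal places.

0.20 °C

Neutral buoyancy requires Δρ = 0, i.e. −α(T_deep − T_surf′) + β(S_deep − S_surf) = 0.
T_surf′ = T_deep − (β/α)·ΔS = 6.0 − (7.5 × 10⁻⁴/1.5 × 10⁻⁴)·(+1.16) = 0.2000 °C.
Cooling required: 9.7 − (0.2000) = 9.5000 °C.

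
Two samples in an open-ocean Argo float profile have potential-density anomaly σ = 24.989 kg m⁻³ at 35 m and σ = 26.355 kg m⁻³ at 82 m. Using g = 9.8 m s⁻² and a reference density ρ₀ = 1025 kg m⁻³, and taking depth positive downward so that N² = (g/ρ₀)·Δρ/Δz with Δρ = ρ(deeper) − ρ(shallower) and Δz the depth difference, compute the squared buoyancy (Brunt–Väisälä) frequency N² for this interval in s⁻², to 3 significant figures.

Δρ = 1026.355 − 1024.989 = 1.366 kg m⁻³ over Δz = 82 − 35 = 47 m.
N² = (9.8/1025) × (1.366/47) = 2.7788 × 10⁻⁴ s⁻² ≈ 2.78 × 10⁻⁴ s⁻².
N² > 0, so the interval is statically stable.

2.78 × 10⁻⁴ s⁻²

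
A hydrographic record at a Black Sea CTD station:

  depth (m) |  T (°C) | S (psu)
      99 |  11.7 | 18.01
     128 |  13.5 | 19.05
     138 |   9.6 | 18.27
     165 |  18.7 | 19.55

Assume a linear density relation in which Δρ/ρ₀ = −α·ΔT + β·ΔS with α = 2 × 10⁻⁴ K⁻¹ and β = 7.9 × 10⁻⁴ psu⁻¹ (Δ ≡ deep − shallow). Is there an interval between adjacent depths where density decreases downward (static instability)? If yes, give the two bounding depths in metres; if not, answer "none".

138–165 m

Evaluate Δρ/ρ₀ = −αΔT + βΔS across each adjacent pair:
  99–128 m: −αΔT+βΔS = −(2 × 10⁻⁴)(+1.8)+(7.9 × 10⁻⁴)(+1.04) = 4.6 × 10⁻⁴ → stable
  128–138 m: −αΔT+βΔS = −(2 × 10⁻⁴)(-3.9)+(7.9 × 10⁻⁴)(-0.78) = 1.6 × 10⁻⁴ → stable
  138–165 m: −αΔT+βΔS = −(2 × 10⁻⁴)(+9.1)+(7.9 × 10⁻⁴)(+1.28) = -8.1 × 10⁻⁴ → UNSTABLE
The 138–165 m interval has Δρ < 0: lighter water underlies denser water.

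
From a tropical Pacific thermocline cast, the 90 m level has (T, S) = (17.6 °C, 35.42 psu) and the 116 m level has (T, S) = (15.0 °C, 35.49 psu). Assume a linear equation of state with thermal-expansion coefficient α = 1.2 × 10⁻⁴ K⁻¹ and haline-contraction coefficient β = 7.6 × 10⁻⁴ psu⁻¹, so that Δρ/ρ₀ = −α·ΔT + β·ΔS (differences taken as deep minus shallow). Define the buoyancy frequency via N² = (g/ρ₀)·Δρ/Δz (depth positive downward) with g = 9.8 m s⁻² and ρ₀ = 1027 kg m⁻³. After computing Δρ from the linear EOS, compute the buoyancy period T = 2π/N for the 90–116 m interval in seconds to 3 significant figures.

ΔT = -2.6 K, ΔS = +0.07 psu (deep − shallow).
Δρ/ρ₀ = −αΔT + βΔS = 3.12 × 10⁻⁴ + 5.32 × 10⁻⁵ = 3.652 × 10⁻⁴, so Δρ ≈ 0.3751 kg m⁻³.
N² = (g/ρ₀)·Δρ/Δz = g·(Δρ/ρ₀)/Δz = 9.8 × 3.652 × 10⁻⁴ / 26 = 1.3765 × 10⁻⁴ s⁻².
N = √(1.3765 × 10⁻⁴) = 0.011732 rad s⁻¹ → T = 2π/N = 535.56 s ≈ 536 s.

536 s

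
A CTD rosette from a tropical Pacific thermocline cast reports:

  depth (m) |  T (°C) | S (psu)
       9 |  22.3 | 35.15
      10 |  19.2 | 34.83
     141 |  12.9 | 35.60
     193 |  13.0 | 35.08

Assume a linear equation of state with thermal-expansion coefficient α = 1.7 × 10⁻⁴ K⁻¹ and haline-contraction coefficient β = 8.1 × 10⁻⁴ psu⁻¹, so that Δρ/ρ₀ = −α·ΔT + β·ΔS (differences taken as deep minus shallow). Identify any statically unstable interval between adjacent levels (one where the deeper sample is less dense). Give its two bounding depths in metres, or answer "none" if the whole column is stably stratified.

141–193 m

Evaluate Δρ/ρ₀ = −αΔT + βΔS across each adjacent pair:
  9–10 m: −αΔT+βΔS = −(1.7 × 10⁻⁴)(-3.1)+(8.1 × 10⁻⁴)(-0.32) = 2.7 × 10⁻⁴ → stable
  10–141 m: −αΔT+βΔS = −(1.7 × 10⁻⁴)(-6.3)+(8.1 × 10⁻⁴)(+0.77) = 1.7 × 10⁻³ → stable
  141–193 m: −αΔT+βΔS = −(1.7 × 10⁻⁴)(+0.1)+(8.1 × 10⁻⁴)(-0.52) = -4.4 × 10⁻⁴ → UNSTABLE
The 141–193 m interval has Δρ < 0: lighter water underlies denser water.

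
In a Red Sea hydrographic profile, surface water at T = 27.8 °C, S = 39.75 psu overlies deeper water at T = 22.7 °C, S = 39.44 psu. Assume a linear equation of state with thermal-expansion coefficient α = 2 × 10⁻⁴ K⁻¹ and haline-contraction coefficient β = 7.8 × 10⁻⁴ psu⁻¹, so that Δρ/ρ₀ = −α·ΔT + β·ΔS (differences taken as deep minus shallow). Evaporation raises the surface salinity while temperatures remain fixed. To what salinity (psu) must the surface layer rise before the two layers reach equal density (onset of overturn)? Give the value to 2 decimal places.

40.75 psu

Neutral buoyancy requires −α(T_deep − T_surf) + β(S_deep − S_surf′) = 0.
S_surf′ = S_deep − (α/β)·ΔT = 39.44 − (2 × 10⁻⁴/7.8 × 10⁻⁴)·(-5.1) = 40.7477 psu.
Increase required: 40.7477 − 39.75 = 0.9977 psu.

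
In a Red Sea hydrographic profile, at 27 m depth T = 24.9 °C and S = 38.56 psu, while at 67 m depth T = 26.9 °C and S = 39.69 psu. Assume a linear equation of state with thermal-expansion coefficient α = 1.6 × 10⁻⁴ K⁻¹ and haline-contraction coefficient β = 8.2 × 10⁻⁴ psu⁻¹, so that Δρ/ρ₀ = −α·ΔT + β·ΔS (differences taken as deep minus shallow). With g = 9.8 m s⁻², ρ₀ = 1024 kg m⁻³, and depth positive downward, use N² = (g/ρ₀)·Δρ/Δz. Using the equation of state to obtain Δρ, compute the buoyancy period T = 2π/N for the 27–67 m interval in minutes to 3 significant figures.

ΔT = +2.0 K, ΔS = +1.13 psu (deep − shallow).
Δρ/ρ₀ = −αΔT + βΔS = -3.20 × 10⁻⁴ + 9.266 × 10⁻⁴ = 6.066 × 10⁻⁴, so Δρ ≈ 0.6212 kg m⁻³.
N² = (g/ρ₀)·Δρ/Δz = g·(Δρ/ρ₀)/Δz = 9.8 × 6.066 × 10⁻⁴ / 40 = 1.4862 × 10⁻⁴ s⁻².
N = √(1.4862 × 10⁻⁴) = 0.012191 rad s⁻¹ → T = 2π/N = 515.40 s = 8.5900 min ≈ 8.59 min.

8.59 min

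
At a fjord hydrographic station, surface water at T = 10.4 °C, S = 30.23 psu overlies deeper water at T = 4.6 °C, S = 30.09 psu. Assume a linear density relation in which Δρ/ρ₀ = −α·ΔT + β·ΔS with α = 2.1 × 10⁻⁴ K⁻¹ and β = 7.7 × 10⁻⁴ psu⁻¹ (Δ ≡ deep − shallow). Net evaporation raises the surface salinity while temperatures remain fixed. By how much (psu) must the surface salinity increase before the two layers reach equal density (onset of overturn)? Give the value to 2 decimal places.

1.44 psu

Neutral buoyancy requires −α(T_deep − T_surf) + β(S_deep − S_surf′) = 0.
S_surf′ = S_deep − (α/β)·ΔT = 30.09 − (2.1 × 10⁻⁴/7.7 × 10⁻⁴)·(-5.8) = 31.6718 psu.
Increase required: 31.6718 − 30.23 = 1.4418 psu.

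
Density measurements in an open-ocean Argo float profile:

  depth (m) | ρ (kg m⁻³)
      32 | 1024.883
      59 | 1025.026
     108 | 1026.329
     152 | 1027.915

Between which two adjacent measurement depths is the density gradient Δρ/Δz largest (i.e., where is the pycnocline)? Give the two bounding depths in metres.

108–152 m

Compute the density gradient over each adjacent pair:
  32–59 m: Δρ/Δz = 0.143/27 = 5.3 × 10⁻³ kg m⁻⁴
  59–108 m: Δρ/Δz = 1.303/49 = 0.027 kg m⁻⁴
  108–152 m: Δρ/Δz = 1.586/44 = 0.036 kg m⁻⁴
The largest gradient is in the 108–152 m interval — the pycnocline.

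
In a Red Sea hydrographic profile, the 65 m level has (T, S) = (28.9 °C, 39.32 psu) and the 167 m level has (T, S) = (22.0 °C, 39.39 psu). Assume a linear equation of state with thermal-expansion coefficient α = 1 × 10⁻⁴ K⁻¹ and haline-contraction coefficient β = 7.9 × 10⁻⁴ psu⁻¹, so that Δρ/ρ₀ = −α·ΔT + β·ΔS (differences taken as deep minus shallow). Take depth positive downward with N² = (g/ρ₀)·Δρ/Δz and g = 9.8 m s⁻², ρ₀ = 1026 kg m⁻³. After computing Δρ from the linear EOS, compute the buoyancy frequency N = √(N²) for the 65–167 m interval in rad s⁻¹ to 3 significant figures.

ΔT = -6.9 K, ΔS = +0.07 psu (deep − shallow).
Δρ/ρ₀ = −αΔT + βΔS = 6.90 × 10⁻⁴ + 5.53 × 10⁻⁵ = 7.453 × 10⁻⁴, so Δρ ≈ 0.7647 kg m⁻³.
N² = (g/ρ₀)·Δρ/Δz = g·(Δρ/ρ₀)/Δz = 9.8 × 7.453 × 10⁻⁴ / 102 = 7.1607 × 10⁻⁵ s⁻².
N = √(7.1607 × 10⁻⁵) = 8.4621 × 10⁻³ rad s⁻¹ ≈ 8.46 × 10⁻³ rad s⁻¹.

8.46 × 10⁻³ rad s⁻¹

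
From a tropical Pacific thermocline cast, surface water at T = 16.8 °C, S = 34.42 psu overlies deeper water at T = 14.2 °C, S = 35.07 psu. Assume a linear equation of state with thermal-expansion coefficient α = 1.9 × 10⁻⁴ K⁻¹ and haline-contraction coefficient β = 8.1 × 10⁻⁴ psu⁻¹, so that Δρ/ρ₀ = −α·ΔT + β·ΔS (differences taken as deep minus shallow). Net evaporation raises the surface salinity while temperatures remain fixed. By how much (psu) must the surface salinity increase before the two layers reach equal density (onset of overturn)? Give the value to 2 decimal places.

Neutral buoyancy requires −α(T_deep − T_surf) + β(S_deep − S_surf′) = 0.
S_surf′ = S_deep − (α/β)·ΔT = 35.07 − (1.9 × 10⁻⁴/8.1 × 10⁻⁴)·(-2.6) = 35.6799 psu.
Increase required: 35.6799 − 34.42 = 1.2599 psu.

1.26 psu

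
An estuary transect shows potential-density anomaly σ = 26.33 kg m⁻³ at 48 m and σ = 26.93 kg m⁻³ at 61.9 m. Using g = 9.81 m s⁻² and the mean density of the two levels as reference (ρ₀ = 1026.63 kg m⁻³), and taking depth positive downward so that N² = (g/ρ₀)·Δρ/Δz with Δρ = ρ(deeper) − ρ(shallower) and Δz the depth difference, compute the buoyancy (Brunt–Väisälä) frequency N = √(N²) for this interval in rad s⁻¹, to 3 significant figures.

0.0203 rad s⁻¹

Δρ = 1026.93 − 1026.33 = 0.60 kg m⁻³ over Δz = 61.9 − 48 = 13.9 m.
N² = (9.81/1026.63) × (0.60/13.9) = 4.1247 × 10⁻⁴ s⁻².
N = √(4.1247 × 10⁻⁴) = 0.020309 rad s⁻¹ ≈ 0.0203 rad s⁻¹.
N² > 0, so the interval is statically stable.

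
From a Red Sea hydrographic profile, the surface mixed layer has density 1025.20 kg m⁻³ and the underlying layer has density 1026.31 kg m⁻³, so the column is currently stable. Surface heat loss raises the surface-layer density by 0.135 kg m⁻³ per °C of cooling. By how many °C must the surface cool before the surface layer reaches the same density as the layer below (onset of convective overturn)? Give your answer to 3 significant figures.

Density deficit of the surface layer: 1026.31 − 1025.20 = 1.11 kg m⁻³.
Required change = 1.11 / 0.135 = 8.22 °C.

8.22 °C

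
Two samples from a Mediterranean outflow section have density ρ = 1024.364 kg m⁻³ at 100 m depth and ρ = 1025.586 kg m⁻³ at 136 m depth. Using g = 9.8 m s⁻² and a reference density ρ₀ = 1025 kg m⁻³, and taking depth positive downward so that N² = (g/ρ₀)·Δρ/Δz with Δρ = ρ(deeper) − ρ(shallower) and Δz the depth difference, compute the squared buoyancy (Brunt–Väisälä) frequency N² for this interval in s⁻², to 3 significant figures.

3.25 × 10⁻⁴ s⁻²

Δρ = 1025.586 − 1024.364 = 1.222 kg m⁻³ over Δz = 136 − 100 = 36 m.
N² = (9.8/1025) × (1.222/36) = 3.2454 × 10⁻⁴ s⁻² ≈ 3.25 × 10⁻⁴ s⁻².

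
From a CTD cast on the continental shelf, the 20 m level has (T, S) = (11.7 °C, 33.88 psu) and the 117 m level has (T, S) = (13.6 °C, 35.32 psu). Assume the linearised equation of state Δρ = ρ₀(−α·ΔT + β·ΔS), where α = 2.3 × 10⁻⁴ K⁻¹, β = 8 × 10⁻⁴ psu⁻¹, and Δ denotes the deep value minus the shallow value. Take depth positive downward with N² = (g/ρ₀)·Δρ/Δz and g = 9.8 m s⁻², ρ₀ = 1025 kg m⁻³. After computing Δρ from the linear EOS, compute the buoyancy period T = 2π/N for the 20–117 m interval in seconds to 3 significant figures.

ΔT = +1.9 K, ΔS = +1.44 psu (deep − shallow).
Δρ/ρ₀ = −αΔT + βΔS = -4.37 × 10⁻⁴ + 1.152 × 10⁻³ = 7.15 × 10⁻⁴, so Δρ ≈ 0.7329 kg m⁻³.
N² = (g/ρ₀)·Δρ/Δz = g·(Δρ/ρ₀)/Δz = 9.8 × 7.15 × 10⁻⁴ / 97 = 7.2237 × 10⁻⁵ s⁻².
N = √(7.2237 × 10⁻⁵) = 8.4992 × 10⁻³ rad s⁻¹ → T = 2π/N = 739.27 s ≈ 739 s.

739 s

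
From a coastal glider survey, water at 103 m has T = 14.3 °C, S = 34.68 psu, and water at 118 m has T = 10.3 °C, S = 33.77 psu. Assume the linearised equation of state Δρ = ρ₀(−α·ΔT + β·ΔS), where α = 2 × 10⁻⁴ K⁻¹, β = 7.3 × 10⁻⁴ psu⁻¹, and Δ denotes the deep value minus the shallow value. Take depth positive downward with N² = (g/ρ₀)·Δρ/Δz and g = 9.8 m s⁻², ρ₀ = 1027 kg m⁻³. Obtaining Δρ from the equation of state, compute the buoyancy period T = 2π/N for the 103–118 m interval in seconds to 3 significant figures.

ΔT = -4.0 K, ΔS = -0.91 psu (deep − shallow).
Δρ/ρ₀ = −αΔT + βΔS = 8.00 × 10⁻⁴ − 6.643 × 10⁻⁴ = 1.357 × 10⁻⁴, so Δρ ≈ 0.1394 kg m⁻³.
N² = (g/ρ₀)·Δρ/Δz = g·(Δρ/ρ₀)/Δz = 9.8 × 1.357 × 10⁻⁴ / 15 = 8.8657 × 10⁻⁵ s⁻².
N = √(8.8657 × 10⁻⁵) = 9.4158 × 10⁻³ rad s⁻¹ → T = 2π/N = 667.30 s ≈ 667 s.

667 s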